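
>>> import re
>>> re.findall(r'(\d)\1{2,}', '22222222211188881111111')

A backreference is literal: `\1` must see the identical characters the first group matched.
Scanning left to right: at [0:9] match '222222222', group 1 = '2'; at [9:12] match '111', group 1 = '1'; at [12:16] match '8888', group 1 = '8'; at [16:23] match '1111111', group 1 = '1'.
With a single group, `findall` returns only what that group captured — 4 items.

['2', '1', '8', '1']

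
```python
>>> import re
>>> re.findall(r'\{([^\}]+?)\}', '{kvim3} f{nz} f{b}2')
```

['kvim3', 'nz', 'b']

Because there's exactly one group, `findall` drops the full match and keeps group 1 from each hit.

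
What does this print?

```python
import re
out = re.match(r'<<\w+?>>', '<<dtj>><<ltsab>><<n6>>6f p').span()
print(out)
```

`match` is anchored at position 0; if the pattern doesn't fit there, it returns None.
The match spans [0:7] → '<<dtj>>'.

(0, 7)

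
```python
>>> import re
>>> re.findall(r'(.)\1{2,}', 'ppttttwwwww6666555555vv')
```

['t', 'w', '6', '5']

`\1` is not a pattern — it's the concrete string captured by group 1, re-applied verbatim.
`findall` collects group 1 from each match (4 total).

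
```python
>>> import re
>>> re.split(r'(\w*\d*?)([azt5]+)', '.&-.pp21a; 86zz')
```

The group in the pattern means `split` returns the separators' captures alongside the pieces.

['.&-.', 'pp21', 'a', '; ', '86z', 'z', '']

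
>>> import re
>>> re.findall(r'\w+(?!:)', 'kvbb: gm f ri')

['kvb', 'gm', 'f', 'ri']

`(?!…)`/`(?<!…)` only lets a position through if the neighbouring text does NOT match; no characters are consumed.
`findall` yields the raw match text (4 of them) because the pattern has no groups.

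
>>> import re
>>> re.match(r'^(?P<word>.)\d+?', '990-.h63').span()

(0, 2)

The pattern matches anchored at the start of the string; then any character (captured as 'word'); then one or more of a digit (lazy).
A `+?`/`*?`/`{m,n}?` starts at its minimum and grows only as far as needed for what follows to match.
With `match`, the pattern is implicitly anchored at the beginning.
The match spans [0:2] → '99'.
Captured: group 1 = '9'.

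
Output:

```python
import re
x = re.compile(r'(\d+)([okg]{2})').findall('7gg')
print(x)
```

Pattern: one or more of a digit (captured); then exactly 2 of one of [okg] (captured).
Walking the string: at [0:3] match '7gg', groups = ('7', 'gg').
Multiple groups make `findall` return tuples — one 2-tuple for the one match.

[('7', 'gg')]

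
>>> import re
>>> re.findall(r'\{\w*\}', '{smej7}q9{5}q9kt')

['{smej7}', '{5}']

Matches: at [0:7] → '{smej7}'; at [9:12] → '{5}'.
With no groups in the pattern, `findall` gives back each whole match — 2 here.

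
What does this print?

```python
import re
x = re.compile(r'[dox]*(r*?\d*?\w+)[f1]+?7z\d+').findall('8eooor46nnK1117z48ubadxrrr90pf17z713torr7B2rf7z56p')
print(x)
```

Because there's exactly one group, `findall` drops the full match and keeps group 1 from the one hit.

['8eooor46nnK1117z48ubadxrrr90pf17z713torr7B2r']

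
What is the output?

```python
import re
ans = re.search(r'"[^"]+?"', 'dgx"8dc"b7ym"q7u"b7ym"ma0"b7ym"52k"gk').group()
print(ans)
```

"8dc"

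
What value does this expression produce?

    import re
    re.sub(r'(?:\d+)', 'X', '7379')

'X'

Pattern: one or more of a digit (non-capturing group).
Matches: at [0:4] → '7379'.
Each match is replaced by 'X'.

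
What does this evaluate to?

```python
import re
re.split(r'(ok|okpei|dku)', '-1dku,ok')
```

['-1', 'dku', ',', 'ok', '']

Matches to split on: at [2:5] → 'dku'; at [6:8] → 'ok'.
`re.split` interleaves the captured-group text with the surrounding fragments.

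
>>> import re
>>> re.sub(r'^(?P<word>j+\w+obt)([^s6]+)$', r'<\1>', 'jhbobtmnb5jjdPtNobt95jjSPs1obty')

This matches anchored at the start of the string; then one or more of a literal 'j', then one or more of a word character, then the literal 'obt' (captured as 'word'); then one or more of any character except [s6] (captured); then anchored at the end.
Matches: at [0:31] → 'jhbobtmnb5jjdPtNobt95jjSPs1obty'.
Each match is replaced using the text its own group 1 captured.

'<jhbobtmnb5jjdPtNobt95jjSPs1obt>'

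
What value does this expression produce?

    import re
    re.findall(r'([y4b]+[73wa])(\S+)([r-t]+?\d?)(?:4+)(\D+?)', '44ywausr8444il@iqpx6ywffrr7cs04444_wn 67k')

Pattern: one or more of one of [y4b], then one of [73wa] (captured); then one or more of a non-whitespace character (captured); then one or more of a character in [r-t] (lazy), then optionally a digit (captured); then one or more of a literal '4' (non-capturing group); then one or more of a non-digit (lazy) (captured).
Scanning left to right: at [0:35] match '44ywausr8444il@iqpx6ywffrr7cs04444_', groups = ('44yw', 'ausr8444il@iqpx6ywffrr7c', 's0', '_').
With 4 capturing groups, `findall` returns a 4-tuple per match.

[('44yw', 'ausr8444il@iqpx6ywffrr7c', 's0', '_')]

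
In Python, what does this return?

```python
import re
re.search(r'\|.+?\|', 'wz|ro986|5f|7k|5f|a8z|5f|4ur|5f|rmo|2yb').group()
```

Lazy quantifiers expand one character at a time until the remainder of the pattern can match.
The match spans [2:9] → '|ro986|'.

'|ro986|'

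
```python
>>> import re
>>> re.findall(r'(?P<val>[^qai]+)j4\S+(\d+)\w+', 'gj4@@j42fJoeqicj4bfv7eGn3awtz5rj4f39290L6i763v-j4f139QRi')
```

This matches one or more of any character except [qai] (captured as 'val'); then the literal 'j4', then one or more of a non-whitespace character; then one or more of a digit (captured); then one or more of a word character.
Multiple groups make `findall` return tuples — one 2-tuple for the one match.

[('gj4@@', '9')]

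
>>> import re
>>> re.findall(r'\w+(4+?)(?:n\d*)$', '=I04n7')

The pattern matches one or more of a word character; then one or more of a literal '4' (lazy) (captured); then a literal 'n', then zero or more of a digit (non-capturing group); then anchored at the end.
`findall` collects group 1 from the one match (1 total).

['4']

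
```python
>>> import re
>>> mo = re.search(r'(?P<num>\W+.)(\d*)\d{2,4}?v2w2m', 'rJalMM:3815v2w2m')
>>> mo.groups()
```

(':3', '8')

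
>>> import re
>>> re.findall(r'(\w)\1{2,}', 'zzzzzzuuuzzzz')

['z', 'u', 'z']

After group 1 captures some text, `\1` only succeeds where that same text appears again.
Matches: at [0:6] match 'zzzzzz', group 1 = 'z'; at [6:9] match 'uuu', group 1 = 'u'; at [9:13] match 'zzzz', group 1 = 'z'.
With a single group, `findall` returns only what that group captured — 3 items.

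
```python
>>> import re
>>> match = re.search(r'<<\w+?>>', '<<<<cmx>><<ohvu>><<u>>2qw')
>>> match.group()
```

The match spans [2:9] → '<<cmx>>'.

'<<cmx>>'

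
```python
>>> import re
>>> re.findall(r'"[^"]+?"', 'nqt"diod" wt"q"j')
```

Matches: at [3:9] → '"diod"'; at [12:15] → '"q"'.
`findall` yields the raw match text (2 of them) because the pattern has no groups.

['"diod"', '"q"']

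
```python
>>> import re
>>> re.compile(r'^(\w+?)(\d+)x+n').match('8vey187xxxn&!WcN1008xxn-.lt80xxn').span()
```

(0, 11)

The pattern matches anchored at the start of the string; then one or more of a word character (lazy) (captured); then one or more of a digit (captured); then one or more of a literal 'x', then a literal 'n'.
`re.match` only tries the pattern at the start of the string.
The match spans [0:11] → '8vey187xxxn'.
Captured: group 1 = '8vey', group 2 = '187'.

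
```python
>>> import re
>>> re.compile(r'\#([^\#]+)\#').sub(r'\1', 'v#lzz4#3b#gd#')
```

Matches: at [1:7] → '#lzz4#'; at [9:13] → '#gd#'.
`\1` in the replacement pulls in group 1's text for each match.

'vlzz43bgd'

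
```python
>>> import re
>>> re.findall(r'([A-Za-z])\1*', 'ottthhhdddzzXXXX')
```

`\1` is not a pattern — it's the concrete string captured by group 1, re-applied verbatim.
One capturing group, so `findall` returns just the captured substring from each match — 6 in all.

['o', 't', 'h', 'd', 'z', 'X']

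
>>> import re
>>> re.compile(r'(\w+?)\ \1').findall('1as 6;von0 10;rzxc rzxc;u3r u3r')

After group 1 captures some text, `\1` only succeeds where that same text appears again.
Matches: at [14:23] match 'rzxc rzxc', group 1 = 'rzxc'; at [24:31] match 'u3r u3r', group 1 = 'u3r'.
`findall` collects group 1 from each match (2 total).

['rzxc', 'u3r']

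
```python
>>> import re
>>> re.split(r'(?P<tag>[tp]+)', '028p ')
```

The pattern matches one or more of one of [tp] (captured as 'tag').
Matches to split on: at [3:4] → 'p'.
Because the pattern has a capturing group, `split` also inserts each captured text between the pieces.

['028', 'p', ' ']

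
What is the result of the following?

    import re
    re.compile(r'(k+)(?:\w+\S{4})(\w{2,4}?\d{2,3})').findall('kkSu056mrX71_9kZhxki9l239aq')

Pattern: one or more of a literal 'k' (captured); then one or more of a word character, then exactly 4 of a non-whitespace character (non-capturing group); then 2 to 4 of a word character (lazy), then 2 to 3 of a digit (captured).
Walking the string: at [0:25] match 'kkSu056mrX71_9kZhxki9l239', groups = ('kk', 'l239').
With 2 capturing groups, `findall` returns a 2-tuple per match.

[('kk', 'l239')]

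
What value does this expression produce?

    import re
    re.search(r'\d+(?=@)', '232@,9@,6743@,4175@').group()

'232'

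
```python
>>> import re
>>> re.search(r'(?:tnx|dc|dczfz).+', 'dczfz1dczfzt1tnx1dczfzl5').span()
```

Unlike `match`, `search` isn't anchored — it looks for the pattern anywhere in the string.
The match spans [0:24] → 'dczfz1dczfzt1tnx1dczfzl5'.

(0, 24)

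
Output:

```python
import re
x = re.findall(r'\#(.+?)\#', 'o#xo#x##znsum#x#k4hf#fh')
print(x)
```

Walking the string: at [1:5] match '#xo#', group 1 = 'xo'; at [6:14] match '##znsum#', group 1 = '#znsum'; at [15:21] match '#k4hf#', group 1 = 'k4hf'.
With a single group, `findall` returns only what that group captured — 3 items.

['xo', '#znsum', 'k4hf']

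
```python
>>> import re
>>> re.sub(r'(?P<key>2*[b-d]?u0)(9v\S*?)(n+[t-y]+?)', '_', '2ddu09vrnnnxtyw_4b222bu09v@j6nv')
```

Pattern: zero or more of a literal '2', then optionally a character in [b-d], then the literal 'u0' (captured as 'key'); then the literal '9v', then zero or more of a non-whitespace character (lazy) (captured); then one or more of the literal 'n', then one or more of a character in [t-y] (lazy) (captured).
Matches: at [2:12] → 'du09vrnnnx'; at [18:31] → '222bu09v@j6nv'.
Each match is replaced by '_'.

'2d_tyw_4b_'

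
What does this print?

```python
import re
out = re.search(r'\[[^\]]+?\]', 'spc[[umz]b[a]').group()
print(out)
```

`re.search` tries every starting position until one works.
The match spans [3:9] → '[[umz]'.

[[umz]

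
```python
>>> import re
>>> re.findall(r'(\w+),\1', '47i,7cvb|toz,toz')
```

`\1` has to match the exact text group 1 already captured.
Matches: at [9:16] match 'toz,toz', group 1 = 'toz'.
Because there's exactly one group, `findall` drops the full match and keeps group 1 from the one hit.

['toz']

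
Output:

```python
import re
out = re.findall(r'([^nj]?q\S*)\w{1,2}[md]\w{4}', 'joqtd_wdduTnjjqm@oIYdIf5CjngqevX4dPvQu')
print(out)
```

One capturing group, so `findall` returns just the captured substring from the one match — 1 in all.

['oqtd_wdduTnjjqm@oIYdIf5CjngqevX']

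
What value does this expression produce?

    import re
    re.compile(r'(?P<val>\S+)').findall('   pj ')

['pj']

With a single group, `findall` returns only what that group captured — 1 item.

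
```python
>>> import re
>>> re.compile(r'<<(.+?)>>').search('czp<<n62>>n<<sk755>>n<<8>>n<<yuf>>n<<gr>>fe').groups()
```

('n62',)

The match spans [3:10] → '<<n62>>'.
Captured: group 1 = 'n62'.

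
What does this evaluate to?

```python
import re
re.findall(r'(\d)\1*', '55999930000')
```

A backreference is literal: `\1` must see the identical characters the first group matched.
Scanning left to right: at [0:2] match '55', group 1 = '5'; at [2:6] match '9999', group 1 = '9'; at [6:7] match '3', group 1 = '3'; at [7:11] match '0000', group 1 = '0'.
With a single group, `findall` returns only what that group captured — 4 items.

['5', '9', '3', '0']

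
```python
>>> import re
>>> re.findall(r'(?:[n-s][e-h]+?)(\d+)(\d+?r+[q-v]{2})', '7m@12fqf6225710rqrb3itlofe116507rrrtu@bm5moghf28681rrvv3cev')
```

The pattern matches a character in [n-s], then one or more of a character in [e-h] (lazy) (non-capturing group); then one or more of a digit (captured); then one or more of a digit (lazy), then one or more of the literal 'r', then exactly 2 of a character in [q-v] (captured).
With 2 capturing groups, `findall` returns a 2-tuple per match.

[('622571', '0rqr'), ('11650', '7rrrtu'), ('2868', '1rrvv')]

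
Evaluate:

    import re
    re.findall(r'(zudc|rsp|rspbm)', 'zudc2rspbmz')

Alternation tries branches left to right and keeps the first one that lets the overall match succeed at that position.
Matches: at [0:4] match 'zudc', group 1 = 'zudc'; at [5:8] match 'rsp', group 1 = 'rsp'.
With a single group, `findall` returns only what that group captured — 2 items.

['zudc', 'rsp']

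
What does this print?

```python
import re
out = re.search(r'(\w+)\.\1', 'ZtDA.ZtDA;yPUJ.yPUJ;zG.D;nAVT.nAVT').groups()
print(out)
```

('ZtDA',)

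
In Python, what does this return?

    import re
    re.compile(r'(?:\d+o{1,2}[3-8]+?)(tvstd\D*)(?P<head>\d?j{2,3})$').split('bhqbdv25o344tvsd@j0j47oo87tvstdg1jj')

['bhqbdv25o344tvsd@j0j', 'tvstdg', '1jj', '']

Pattern: one or more of a digit, then 1 to 2 of a literal 'o', then one or more of a character in [3-8] (lazy) (non-capturing group); then the literal 'tv', then the literal 'std', then zero or more of a non-digit (captured); then optionally a digit, then 2 to 3 of a literal 'j' (captured as 'head'); then anchored at the end.
Matches to split on: at [20:35] → '47oo87tvstdg1jj'.
`re.split` interleaves the captured-group text with the surrounding fragments.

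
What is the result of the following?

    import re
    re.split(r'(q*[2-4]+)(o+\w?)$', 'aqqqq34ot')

Pattern: zero or more of a literal 'q', then one or more of a character in [2-4] (captured); then one or more of a literal 'o', then optionally a word character (captured); then anchored at the end.
Matches to split on: at [1:9] → 'qqqq34ot'.
Because the pattern has a capturing group, `split` also inserts each captured text between the pieces.

['a', 'qqqq34', 'ot', '']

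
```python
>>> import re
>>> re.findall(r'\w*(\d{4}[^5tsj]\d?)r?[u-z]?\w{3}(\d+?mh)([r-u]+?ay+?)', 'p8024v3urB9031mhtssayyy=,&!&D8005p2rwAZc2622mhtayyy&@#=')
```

[('8024v3', '031mh', 'tssay'), ('8005p2', '2622mh', 'tay')]

Pattern: zero or more of a word character; then exactly 4 of a digit, then any character except [5tsj], then optionally a digit (captured); then optionally a literal 'r', then optionally a character in [u-z], then exactly 3 of a word character; then one or more of a digit (lazy), then the literal 'mh' (captured); then one or more of a character in [r-u] (lazy), then a literal 'a', then one or more of a literal 'y' (lazy) (captured).
Because the quantifier is non-greedy, it stops expanding at the earliest point where the rest of the pattern can succeed.
Matches: at [0:21] match 'p8024v3urB9031mhtssay', groups = ('8024v3', '031mh', 'tssay'); at [28:49] match 'D8005p2rwAZc2622mhtay', groups = ('8005p2', '2622mh', 'tay').
With 3 capturing groups, `findall` returns a 3-tuple per match.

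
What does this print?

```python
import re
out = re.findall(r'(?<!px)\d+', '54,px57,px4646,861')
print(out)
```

The negative lookaround is zero-width — it rules out positions where the adjacent text would match, without consuming anything.
With no groups in the pattern, `findall` gives back each whole match — 4 here.

['54', '7', '646', '861']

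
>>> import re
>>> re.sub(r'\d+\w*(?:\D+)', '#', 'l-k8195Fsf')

'l-k#'

Every occurrence is swapped for '#'.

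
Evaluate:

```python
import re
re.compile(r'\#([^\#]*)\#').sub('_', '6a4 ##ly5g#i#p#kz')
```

Each match is replaced by '_'.

'6a4 _ly5g_p#kz'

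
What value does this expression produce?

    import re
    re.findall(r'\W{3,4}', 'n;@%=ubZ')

The pattern matches 3 to 4 of a non-word character.
Scanning left to right: at [1:5] → ';@%='.
No capturing groups, so `findall` returns the 1 full match string.

[';@%=']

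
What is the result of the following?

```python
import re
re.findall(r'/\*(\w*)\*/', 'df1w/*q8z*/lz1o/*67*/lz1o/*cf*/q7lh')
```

Matches: at [4:11] match '/*q8z*/', group 1 = 'q8z'; at [15:21] match '/*67*/', group 1 = '67'; at [25:31] match '/*cf*/', group 1 = 'cf'.
One capturing group, so `findall` returns just the captured substring from each match — 3 in all.

['q8z', '67', 'cf']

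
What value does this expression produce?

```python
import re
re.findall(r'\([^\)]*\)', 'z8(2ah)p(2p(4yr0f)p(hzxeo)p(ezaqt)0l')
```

['(2ah)', '(2p(4yr0f)', '(hzxeo)', '(ezaqt)']

Scanning left to right: at [2:7] → '(2ah)'; at [8:18] → '(2p(4yr0f)'; at [19:26] → '(hzxeo)'; at [27:34] → '(ezaqt)'.
No capturing groups, so `findall` returns the 4 full match strings.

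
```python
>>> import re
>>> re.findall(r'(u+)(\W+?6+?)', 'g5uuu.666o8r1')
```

Lazy quantifiers expand one character at a time until the remainder of the pattern can match.
With 2 capturing groups, `findall` returns a 2-tuple per match.

[('uuu', '.6')]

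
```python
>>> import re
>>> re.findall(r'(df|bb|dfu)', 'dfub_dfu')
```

Alternation isn't longest-match — the leftmost alternative that fits at this position is chosen.
One capturing group, so `findall` returns just the captured substring from each match — 2 in all.

['df', 'df']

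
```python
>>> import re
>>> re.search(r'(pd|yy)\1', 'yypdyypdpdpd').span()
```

(6, 10)

A backreference is literal: `\1` must see the identical characters the first group matched.
The match spans [6:10] → 'pdpd'.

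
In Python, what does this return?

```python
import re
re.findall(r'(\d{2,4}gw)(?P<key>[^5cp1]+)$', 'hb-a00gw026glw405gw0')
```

[('405gw', '0')]

This matches 2 to 4 of a digit, then the literal 'gw' (captured); then one or more of any character except [5cp1] (captured as 'key'); then anchored at the end.
Walking the string: at [14:20] match '405gw0', groups = ('405gw', '0').
`findall` packs the 2 group values into a tuple for every match.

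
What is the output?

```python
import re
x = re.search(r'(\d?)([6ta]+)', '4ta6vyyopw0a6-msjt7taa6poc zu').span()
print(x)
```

This matches optionally a digit (captured); then one or more of one of [6ta] (captured).
`search` walks the string left to right and returns the first match it finds.
The match spans [0:4] → '4ta6'.
Captured: group 1 = '4', group 2 = 'ta6'.

(0, 4)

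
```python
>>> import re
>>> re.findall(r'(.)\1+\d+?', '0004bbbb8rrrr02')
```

`\1` has to match the exact text group 1 already captured.
Because there's exactly one group, `findall` drops the full match and keeps group 1 from each hit.

['0', 'b', 'r']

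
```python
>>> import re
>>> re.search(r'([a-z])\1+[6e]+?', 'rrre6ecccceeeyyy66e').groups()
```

After group 1 captures some text, `\1` only succeeds where that same text appears again.
`search` walks the string left to right and returns the first match it finds.
The match spans [0:4] → 'rrre'.
Captured: group 1 = 'r'.

('r',)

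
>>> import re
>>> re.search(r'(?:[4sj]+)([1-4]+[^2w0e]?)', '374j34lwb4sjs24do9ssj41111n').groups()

('34l',)

The match spans [2:7] → '4j34l'.
Captured: group 1 = '34l'.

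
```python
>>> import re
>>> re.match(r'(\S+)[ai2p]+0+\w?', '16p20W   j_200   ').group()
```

'16p20W'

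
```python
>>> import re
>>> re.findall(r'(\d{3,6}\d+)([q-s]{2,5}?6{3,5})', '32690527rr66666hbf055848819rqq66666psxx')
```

[('32690527', 'rr66666'), ('055848819', 'rqq66666')]

This matches 3 to 6 of a digit, then one or more of a digit (captured); then 2 to 5 of a character in [q-s] (lazy), then 3 to 5 of a literal '6' (captured).
Matches: at [0:15] match '32690527rr66666', groups = ('32690527', 'rr66666'); at [18:35] match '055848819rqq66666', groups = ('055848819', 'rqq66666').
Multiple groups make `findall` return tuples — one 2-tuple for each match.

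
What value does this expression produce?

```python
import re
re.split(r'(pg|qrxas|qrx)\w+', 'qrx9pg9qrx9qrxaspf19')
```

Matches to split on: at [0:20] → 'qrx9pg9qrx9qrxaspf19'.
`re.split` interleaves the captured-group text with the surrounding fragments.

['', 'qrx', '']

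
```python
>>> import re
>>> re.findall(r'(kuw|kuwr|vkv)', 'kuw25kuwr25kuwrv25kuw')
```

The regex engine tests alternatives in the order written; an earlier branch that matches wins even if a later one would match more.
Matches: at [0:3] match 'kuw', group 1 = 'kuw'; at [5:8] match 'kuw', group 1 = 'kuw'; at [11:14] match 'kuw', group 1 = 'kuw'; at [18:21] match 'kuw', group 1 = 'kuw'.
`findall` collects group 1 from each match (4 total).

['kuw', 'kuw', 'kuw', 'kuw']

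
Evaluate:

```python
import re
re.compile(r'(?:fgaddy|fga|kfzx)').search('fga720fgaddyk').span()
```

(0, 3)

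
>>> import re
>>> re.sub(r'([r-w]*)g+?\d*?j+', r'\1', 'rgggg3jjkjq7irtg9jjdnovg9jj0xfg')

'rkjq7irtdnov0xfg'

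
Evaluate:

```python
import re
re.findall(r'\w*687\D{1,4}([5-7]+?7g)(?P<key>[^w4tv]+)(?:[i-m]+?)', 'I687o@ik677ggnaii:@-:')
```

Pattern: zero or more of a word character, then the literal '687', then 1 to 4 of a non-digit; then one or more of a character in [5-7] (lazy), then the literal '7g' (captured); then one or more of any character except [w4tv] (captured as 'key'); then one or more of a character in [i-m] (lazy) (non-capturing group).
2 groups means the one result is a tuple of 2 captured strings — 1 here.

[('677g', 'gnai')]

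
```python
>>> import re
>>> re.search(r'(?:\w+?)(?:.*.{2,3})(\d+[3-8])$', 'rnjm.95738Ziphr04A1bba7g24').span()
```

Pattern: one or more of a word character (lazy) (non-capturing group); then zero or more of any character, then 2 to 3 of any character (non-capturing group); then one or more of a digit, then a character in [3-8] (captured); then anchored at the end.
`search` walks the string left to right and returns the first match it finds.
The match spans [0:26] → 'rnjm.95738Ziphr04A1bba7g24'.
Captured: group 1 = '24'.

(0, 26)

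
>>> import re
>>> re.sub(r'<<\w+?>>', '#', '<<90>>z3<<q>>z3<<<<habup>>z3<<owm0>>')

'#z3#z3<<#z3#'

Each match is replaced by '#'.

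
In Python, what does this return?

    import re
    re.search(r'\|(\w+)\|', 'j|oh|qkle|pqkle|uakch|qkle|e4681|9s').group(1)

'oh'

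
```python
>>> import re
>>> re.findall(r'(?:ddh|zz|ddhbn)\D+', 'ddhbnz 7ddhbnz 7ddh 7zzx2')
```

['ddhbnz ', 'ddhbnz ', 'ddh ', 'zzx']

Walking the string: at [0:7] → 'ddhbnz '; at [8:15] → 'ddhbnz '; at [16:20] → 'ddh '; at [21:24] → 'zzx'.
`findall` yields the raw match text (4 of them) because the pattern has no groups.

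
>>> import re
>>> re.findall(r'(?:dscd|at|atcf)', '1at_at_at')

['at', 'at', 'at']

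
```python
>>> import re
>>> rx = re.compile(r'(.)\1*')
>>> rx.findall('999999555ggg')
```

`\1` is not a pattern — it's the concrete string captured by group 1, re-applied verbatim.
Walking the string: at [0:6] match '999999', group 1 = '9'; at [6:9] match '555', group 1 = '5'; at [9:12] match 'ggg', group 1 = 'g'.
`findall` collects group 1 from each match (3 total).

['9', '5', 'g']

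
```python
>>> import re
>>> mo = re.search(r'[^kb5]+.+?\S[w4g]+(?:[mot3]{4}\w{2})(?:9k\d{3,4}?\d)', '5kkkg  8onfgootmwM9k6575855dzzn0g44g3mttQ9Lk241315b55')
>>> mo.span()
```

This matches one or more of any character except [kb5]; then one or more of any character (lazy), then a non-whitespace character, then one or more of one of [w4g]; then exactly 4 of one of [mot3], then exactly 2 of a word character (non-capturing group); then the literal '9k', then 3 to 4 of a digit (lazy), then a digit (non-capturing group).
The match spans [4:24] → 'g  8onfgootmwM9k6575'.

(4, 24)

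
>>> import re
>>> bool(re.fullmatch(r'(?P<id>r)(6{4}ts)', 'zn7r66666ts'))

False

Pattern: a literal 'r' (captured as 'id'); then exactly 4 of a literal '6', then the literal 'ts' (captured).
`fullmatch` succeeds only if the pattern covers the string from start to end.
Here there's no way to consume every character, so the call returns None, and `bool(None)` is False.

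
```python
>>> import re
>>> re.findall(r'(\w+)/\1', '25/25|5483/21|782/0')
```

`\1` has to match the exact text group 1 already captured.
Walking the string: at [0:5] match '25/25', group 1 = '25'.
One capturing group, so `findall` returns just the captured substring from the one match — 1 in all.

['25']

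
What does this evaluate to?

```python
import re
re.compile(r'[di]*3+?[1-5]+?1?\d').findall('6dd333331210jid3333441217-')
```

['dd333', '3312', 'id333', '344']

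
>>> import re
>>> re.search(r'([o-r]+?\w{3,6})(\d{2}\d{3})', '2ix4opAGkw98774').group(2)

'98774'

Pattern: one or more of a character in [o-r] (lazy), then 3 to 6 of a word character (captured); then exactly 2 of a digit, then exactly 3 of a digit (captured).
`re.search` tries every starting position until one works.
The match spans [4:15] → 'opAGkw98774'.
Captured: group 1 = 'opAGkw', group 2 = '98774'.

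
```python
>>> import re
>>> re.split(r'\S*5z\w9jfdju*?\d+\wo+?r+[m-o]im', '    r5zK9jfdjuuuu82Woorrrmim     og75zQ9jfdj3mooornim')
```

The pattern matches zero or more of a non-whitespace character, then the literal '5z', then a word character; then the literal '9j', then the literal 'fdj', then zero or more of a literal 'u' (lazy); then one or more of a digit, then a word character, then one or more of a literal 'o' (lazy); then one or more of the literal 'r', then a character in [m-o], then the literal 'im'.
Matches to split on: at [4:28] → 'r5zK9jfdjuuuu82Woorrrmim'; at [33:53] → 'og75zQ9jfdj3mooornim'.
Splitting on the pattern gives 3 pieces.

['    ', '     ', '']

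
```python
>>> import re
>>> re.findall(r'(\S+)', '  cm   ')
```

One capturing group, so `findall` returns just the captured substring from the one match — 1 in all.

['cm']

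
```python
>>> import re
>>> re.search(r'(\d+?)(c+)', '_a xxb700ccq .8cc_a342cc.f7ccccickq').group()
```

The pattern matches one or more of a digit (lazy) (captured); then one or more of a literal 'c' (captured).
`re.search` tries every starting position until one works.
The match spans [6:11] → '700cc'.
Captured: group 1 = '700', group 2 = 'cc'.

'700cc'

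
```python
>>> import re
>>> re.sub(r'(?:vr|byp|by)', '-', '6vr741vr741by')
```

'6-741-741-'

`sub` substitutes '-' at each match site.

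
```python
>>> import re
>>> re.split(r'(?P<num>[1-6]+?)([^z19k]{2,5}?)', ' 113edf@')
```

Pattern: one or more of a character in [1-6] (lazy) (captured as 'num'); then 2 to 5 of any character except [z19k] (lazy) (captured).
A `+?`/`*?`/`{m,n}?` starts at its minimum and grows only as far as needed for what follows to match.
Matches to split on: at [1:5] → '113e'.
With a capturing group present, the delimiter's captured portion is kept in the result list.

[' ', '11', '3e', 'df@']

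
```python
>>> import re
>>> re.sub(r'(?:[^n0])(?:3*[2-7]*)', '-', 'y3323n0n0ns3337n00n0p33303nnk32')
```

'-n0n0n-n00n0-0-nn-'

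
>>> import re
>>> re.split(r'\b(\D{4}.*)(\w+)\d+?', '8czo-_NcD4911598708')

['8czo', '-_NcD49115987', '0', '']

The pattern matches a word boundary (`\b`, zero-width); then exactly 4 of a non-digit, then zero or more of any character (captured); then one or more of a word character (captured); then one or more of a digit (lazy).
The group in the pattern means `split` returns the separators' captures alongside the pieces.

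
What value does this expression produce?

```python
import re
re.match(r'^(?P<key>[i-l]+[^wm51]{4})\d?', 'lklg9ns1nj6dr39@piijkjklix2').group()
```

This matches anchored at the start of the string; then one or more of a character in [i-l], then exactly 4 of any character except [wm51] (captured as 'key'); then optionally a digit.
`match` is anchored at position 0; if the pattern doesn't fit there, it returns None.
The match spans [0:8] → 'lklg9ns1'.
Captured: group 1 = 'lklg9ns'.

'lklg9ns1'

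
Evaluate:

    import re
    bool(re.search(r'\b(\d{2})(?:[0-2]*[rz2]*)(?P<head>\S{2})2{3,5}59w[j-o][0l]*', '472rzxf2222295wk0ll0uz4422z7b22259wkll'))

False

Here no position works, so the call returns None, and `bool(None)` is False.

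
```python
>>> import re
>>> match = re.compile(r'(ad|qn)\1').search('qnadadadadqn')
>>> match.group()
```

'adad'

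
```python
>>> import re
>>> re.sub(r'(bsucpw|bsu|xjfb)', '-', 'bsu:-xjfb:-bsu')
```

Matches: at [0:3] → 'bsu'; at [5:9] → 'xjfb'; at [11:14] → 'bsu'.
Each match is replaced by '-'.

'-:--:--'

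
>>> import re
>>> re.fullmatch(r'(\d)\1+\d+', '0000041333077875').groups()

('0',)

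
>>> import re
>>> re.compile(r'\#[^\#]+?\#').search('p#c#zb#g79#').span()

(1, 4)

The match spans [1:4] → '#c#'.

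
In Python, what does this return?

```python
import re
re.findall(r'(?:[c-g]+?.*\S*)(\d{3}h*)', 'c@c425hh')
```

['425hh']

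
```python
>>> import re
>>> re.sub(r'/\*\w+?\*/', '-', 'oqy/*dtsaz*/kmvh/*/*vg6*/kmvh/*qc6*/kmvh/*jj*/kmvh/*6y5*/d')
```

'oqy-kmvh/*-kmvh-kmvh-kmvh-d'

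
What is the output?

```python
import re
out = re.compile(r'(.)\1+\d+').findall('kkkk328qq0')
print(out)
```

['k', 'q']

`\1` has to match the exact text group 1 already captured.
`findall` collects group 1 from each match (2 total).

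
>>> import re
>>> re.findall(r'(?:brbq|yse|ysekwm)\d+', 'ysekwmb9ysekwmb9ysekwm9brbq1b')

Walking the string: at [16:23] → 'ysekwm9'; at [23:28] → 'brbq1'.
Since nothing is captured, `findall` lists the 2 matched substrings directly.

['ysekwm9', 'brbq1']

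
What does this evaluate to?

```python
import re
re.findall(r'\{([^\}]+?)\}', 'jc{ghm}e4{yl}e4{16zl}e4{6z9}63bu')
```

Scanning left to right: at [2:7] match '{ghm}', group 1 = 'ghm'; at [9:13] match '{yl}', group 1 = 'yl'; at [15:21] match '{16zl}', group 1 = '16zl'; at [23:28] match '{6z9}', group 1 = '6z9'.
With a single group, `findall` returns only what that group captured — 4 items.

['ghm', 'yl', '16zl', '6z9']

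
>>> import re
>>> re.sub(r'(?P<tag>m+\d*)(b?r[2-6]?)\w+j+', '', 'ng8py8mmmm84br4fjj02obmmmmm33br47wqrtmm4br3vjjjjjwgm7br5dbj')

'ng8py8'

`sub` substitutes '' at each match site.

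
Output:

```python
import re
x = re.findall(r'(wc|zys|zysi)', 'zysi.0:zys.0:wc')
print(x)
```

Alternation tries branches left to right and keeps the first one that lets the overall match succeed at that position.
Scanning left to right: at [0:3] match 'zys', group 1 = 'zys'; at [7:10] match 'zys', group 1 = 'zys'; at [13:15] match 'wc', group 1 = 'wc'.
`findall` collects group 1 from each match (3 total).

['zys', 'zys', 'wc']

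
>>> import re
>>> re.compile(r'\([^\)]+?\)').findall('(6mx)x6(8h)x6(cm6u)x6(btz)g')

Scanning left to right: at [0:5] → '(6mx)'; at [7:11] → '(8h)'; at [13:19] → '(cm6u)'; at [21:26] → '(btz)'.
`findall` yields the raw match text (4 of them) because the pattern has no groups.

['(6mx)', '(8h)', '(cm6u)', '(btz)']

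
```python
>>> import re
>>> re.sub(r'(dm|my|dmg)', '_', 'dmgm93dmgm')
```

'_gm93_gm'

Branches in `(...|...)` are attempted left-to-right; the first branch that allows the whole pattern to succeed is taken.
Matches: at [0:2] → 'dm'; at [6:8] → 'dm'.
`sub` substitutes '_' at each match site.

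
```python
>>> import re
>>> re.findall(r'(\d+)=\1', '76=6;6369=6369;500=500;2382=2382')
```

['6', '6369', '500', '2382']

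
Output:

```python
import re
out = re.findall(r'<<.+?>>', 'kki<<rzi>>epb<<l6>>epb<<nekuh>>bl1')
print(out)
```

Walking the string: at [3:10] → '<<rzi>>'; at [13:19] → '<<l6>>'; at [22:31] → '<<nekuh>>'.
Since nothing is captured, `findall` lists the 3 matched substrings directly.

['<<rzi>>', '<<l6>>', '<<nekuh>>']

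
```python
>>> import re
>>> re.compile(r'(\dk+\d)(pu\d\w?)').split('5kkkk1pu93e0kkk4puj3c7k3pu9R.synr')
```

['', '5kkkk1', 'pu93', 'e0kkk4puj3c', '7k3', 'pu9R', '.synr']

The pattern matches a digit, then one or more of a literal 'k', then a digit (captured); then the literal 'pu', then a digit, then optionally a word character (captured).
Matches to split on: at [0:10] → '5kkkk1pu93'; at [21:28] → '7k3pu9R'.
Because the pattern has a capturing group, `split` also inserts each captured text between the pieces.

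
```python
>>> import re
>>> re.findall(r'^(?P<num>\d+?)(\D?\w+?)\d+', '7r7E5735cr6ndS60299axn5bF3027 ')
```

Pattern: anchored at the start of the string; then one or more of a digit (lazy) (captured as 'num'); then optionally a non-digit, then one or more of a word character (lazy) (captured); then one or more of a digit.
A non-greedy quantifier consumes as few characters as it can — just enough that the remainder of the pattern still matches from where it stops; whatever follows it matches normally.
Matches: at [0:8] match '7r7E5735', groups = ('7', 'r7E').
2 groups means the one result is a tuple of 2 captured strings — 1 here.

[('7', 'r7E')]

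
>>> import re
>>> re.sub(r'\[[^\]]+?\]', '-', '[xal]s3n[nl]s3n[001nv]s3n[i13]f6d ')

'-s3n-s3n-s3n-f6d '

Matches: at [0:5] → '[xal]'; at [8:12] → '[nl]'; at [15:22] → '[001nv]'; at [25:30] → '[i13]'.
Each match is replaced by '-'.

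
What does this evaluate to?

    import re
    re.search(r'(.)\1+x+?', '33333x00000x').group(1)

`\1` is not a pattern — it's the concrete string captured by group 1, re-applied verbatim.
Unlike `match`, `search` isn't anchored — it looks for the pattern anywhere in the string.
The match spans [0:6] → '33333x'.
Captured: group 1 = '3'.

'3'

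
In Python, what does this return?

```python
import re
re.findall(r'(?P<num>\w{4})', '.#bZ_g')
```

This matches exactly 4 of a word character (captured as 'num').
Scanning left to right: at [2:6] match 'bZ_g', group 1 = 'bZ_g'.
With a single group, `findall` returns only what that group captured — 1 item.

['bZ_g']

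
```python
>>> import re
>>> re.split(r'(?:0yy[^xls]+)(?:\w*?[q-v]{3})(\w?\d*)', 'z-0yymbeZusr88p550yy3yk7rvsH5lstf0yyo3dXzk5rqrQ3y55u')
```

The pattern matches the literal '0yy', then one or more of any character except [xls] (non-capturing group); then zero or more of a word character (lazy), then exactly 3 of a character in [q-v] (non-capturing group); then optionally a word character, then zero or more of a digit (captured).
Matches to split on: at [2:29] → '0yymbeZusr88p550yy3yk7rvsH5'; at [33:48] → '0yyo3dXzk5rqrQ3'.
Because the pattern has a capturing group, `split` also inserts each captured text between the pieces.

['z-', 'H5', 'lstf', 'Q3', 'y55u']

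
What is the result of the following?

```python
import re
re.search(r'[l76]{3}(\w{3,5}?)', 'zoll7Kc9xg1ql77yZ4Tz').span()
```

(2, 8)

This matches exactly 3 of one of [l76]; then 3 to 5 of a word character (lazy) (captured).
A non-greedy quantifier consumes as few characters as it can — just enough that the remainder of the pattern still matches from where it stops; whatever follows it matches normally.
Unlike `match`, `search` isn't anchored — it looks for the pattern anywhere in the string.
The match spans [2:8] → 'll7Kc9'.
Captured: group 1 = 'Kc9'.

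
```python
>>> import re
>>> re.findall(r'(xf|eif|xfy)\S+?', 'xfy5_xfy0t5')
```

The regex engine tests alternatives in the order written; an earlier branch that matches wins even if a later one would match more.
One capturing group, so `findall` returns just the captured substring from each match — 2 in all.

['xf', 'xf']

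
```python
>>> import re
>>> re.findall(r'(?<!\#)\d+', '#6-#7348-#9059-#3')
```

['348', '059']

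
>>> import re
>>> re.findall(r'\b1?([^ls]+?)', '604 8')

['6', ' ', '8']

Pattern: a word boundary (`\b`, zero-width); then optionally a literal '1'; then one or more of any character except [ls] (lazy) (captured).
Because the quantifier is non-greedy, it stops expanding at the earliest point where the rest of the pattern can succeed.
Walking the string: at [0:1] match '6', group 1 = '6'; at [3:4] match ' ', group 1 = ' '; at [4:5] match '8', group 1 = '8'.
With a single group, `findall` returns only what that group captured — 3 items.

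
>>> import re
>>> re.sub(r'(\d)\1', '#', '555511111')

After group 1 captures some text, `\1` only succeeds where that same text appears again.
Matches: at [0:2] → '55'; at [2:4] → '55'; at [4:6] → '11'; at [6:8] → '11'.
Each match is replaced by '#'.

'####1'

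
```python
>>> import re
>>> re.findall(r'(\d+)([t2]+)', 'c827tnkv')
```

[('827', 't')]

This matches one or more of a digit (captured); then one or more of one of [t2] (captured).
2 groups means the one result is a tuple of 2 captured strings — 1 here.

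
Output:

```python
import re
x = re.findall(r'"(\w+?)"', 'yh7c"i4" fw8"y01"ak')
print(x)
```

['i4', 'y01']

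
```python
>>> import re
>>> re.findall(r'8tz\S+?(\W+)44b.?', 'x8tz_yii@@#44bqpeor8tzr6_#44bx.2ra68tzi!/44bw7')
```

The pattern matches the literal '8tz', then one or more of a non-whitespace character (lazy); then one or more of a non-word character (captured); then the literal '44b', then optionally any character.
The `?` after the quantifier makes it lazy — it takes as little as possible before letting the rest of the pattern try.
Matches: at [1:15] match '8tz_yii@@#44bq', group 1 = '@@#'; at [19:30] match '8tzr6_#44bx', group 1 = '#'; at [35:45] match '8tzi!/44bw', group 1 = '!/'.
`findall` collects group 1 from each match (3 total).

['@@#', '#', '!/']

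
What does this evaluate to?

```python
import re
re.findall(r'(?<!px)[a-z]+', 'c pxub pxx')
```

['c', 'pxub', 'pxx']

The negative lookahead/lookbehind blocks any match where the forbidden context is present.
No capturing groups, so `findall` returns the 3 full match strings.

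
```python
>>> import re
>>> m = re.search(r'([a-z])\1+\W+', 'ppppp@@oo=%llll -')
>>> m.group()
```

A backreference is literal: `\1` must see the identical characters the first group matched.
`search` walks the string left to right and returns the first match it finds.
The match spans [0:7] → 'ppppp@@'.
Captured: group 1 = 'p'.

'ppppp@@'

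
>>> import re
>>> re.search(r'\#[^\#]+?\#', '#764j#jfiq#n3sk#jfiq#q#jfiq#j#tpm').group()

`search` walks the string left to right and returns the first match it finds.
The match spans [0:6] → '#764j#'.

'#764j#'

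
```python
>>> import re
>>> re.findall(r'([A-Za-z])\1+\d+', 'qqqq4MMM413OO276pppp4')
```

['q', 'M', 'O', 'p']

The backreference `\1` re-matches whatever the first group consumed, character for character.
Scanning left to right: at [0:5] match 'qqqq4', group 1 = 'q'; at [5:11] match 'MMM413', group 1 = 'M'; at [11:16] match 'OO276', group 1 = 'O'; at [16:21] match 'pppp4', group 1 = 'p'.
`findall` collects group 1 from each match (4 total).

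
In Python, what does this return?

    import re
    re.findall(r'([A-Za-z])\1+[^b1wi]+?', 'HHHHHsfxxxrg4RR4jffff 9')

A backreference is literal: `\1` must see the identical characters the first group matched.
Because there's exactly one group, `findall` drops the full match and keeps group 1 from each hit.

['H', 'x', 'R', 'f']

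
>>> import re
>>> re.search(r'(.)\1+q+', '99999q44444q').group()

'99999q'

A backreference is literal: `\1` must see the identical characters the first group matched.
Unlike `match`, `search` isn't anchored — it looks for the pattern anywhere in the string.
The match spans [0:6] → '99999q'.
Captured: group 1 = '9'.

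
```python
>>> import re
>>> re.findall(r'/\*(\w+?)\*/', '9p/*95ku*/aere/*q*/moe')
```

['95ku', 'q']

Walking the string: at [2:10] match '/*95ku*/', group 1 = '95ku'; at [14:19] match '/*q*/', group 1 = 'q'.
One capturing group, so `findall` returns just the captured substring from each match — 2 in all.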